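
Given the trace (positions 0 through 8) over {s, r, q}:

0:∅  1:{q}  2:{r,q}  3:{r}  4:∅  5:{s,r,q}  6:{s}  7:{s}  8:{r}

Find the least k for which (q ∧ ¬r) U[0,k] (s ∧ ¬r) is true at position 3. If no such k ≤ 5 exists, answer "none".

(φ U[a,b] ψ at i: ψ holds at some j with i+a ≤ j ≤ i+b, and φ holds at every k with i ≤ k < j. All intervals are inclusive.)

none

Need earliest j ≥ 3 with (s ∧ ¬r), and (q ∧ ¬r) at every k in [3,j-1].
  j=3: rhs fails.
  j=4: rhs fails.
  j=5: rhs fails.
  j=6: rhs holds but lhs fails at k=3.
  j=7: rhs holds but lhs fails at k=3.
  j=8: rhs fails.
No witness within the range → none.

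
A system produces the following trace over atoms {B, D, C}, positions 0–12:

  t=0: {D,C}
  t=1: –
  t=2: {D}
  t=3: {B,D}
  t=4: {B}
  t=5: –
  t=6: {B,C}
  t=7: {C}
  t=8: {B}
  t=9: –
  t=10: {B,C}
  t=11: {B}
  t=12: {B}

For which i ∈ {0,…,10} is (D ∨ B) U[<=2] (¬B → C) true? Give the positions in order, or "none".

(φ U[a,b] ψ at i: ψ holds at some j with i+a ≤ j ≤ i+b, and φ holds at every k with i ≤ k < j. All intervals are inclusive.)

Evaluate at each i in [0,10]:
  i=0: ✓ (rhs at j=0)
  i=1: ✗ (lhs fails at k=1 before rhs at j=3)
  i=2: ✓ (rhs at j=3; lhs holds on [2,2])
  i=3: ✓ (rhs at j=3)
  i=4: ✓ (rhs at j=4)
  i=5: ✗ (lhs fails at k=5 before rhs at j=6)
  i=6: ✓ (rhs at j=6)
  i=7: ✓ (rhs at j=7)
  i=8: ✓ (rhs at j=8)
  i=9: ✗ (lhs fails at k=9 before rhs at j=10)
  i=10: ✓ (rhs at j=10)

0, 2, 3, 4, 6, 7, 8, 10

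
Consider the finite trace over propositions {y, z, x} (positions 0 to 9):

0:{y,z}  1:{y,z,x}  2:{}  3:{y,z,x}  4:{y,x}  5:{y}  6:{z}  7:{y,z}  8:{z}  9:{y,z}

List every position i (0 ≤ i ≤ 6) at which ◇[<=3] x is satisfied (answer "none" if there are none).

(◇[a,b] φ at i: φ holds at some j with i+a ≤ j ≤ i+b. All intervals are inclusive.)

0, 1, 2, 3, 4

Evaluate at each i in [0,6]:
  i=0: ✓ (witness j=1)
  i=1: ✓ (witness j=1)
  i=2: ✓ (witness j=3)
  i=3: ✓ (witness j=3)
  i=4: ✓ (witness j=4)
  i=5: ✗ (none in [5,8])
  i=6: ✗ (none in [6,9])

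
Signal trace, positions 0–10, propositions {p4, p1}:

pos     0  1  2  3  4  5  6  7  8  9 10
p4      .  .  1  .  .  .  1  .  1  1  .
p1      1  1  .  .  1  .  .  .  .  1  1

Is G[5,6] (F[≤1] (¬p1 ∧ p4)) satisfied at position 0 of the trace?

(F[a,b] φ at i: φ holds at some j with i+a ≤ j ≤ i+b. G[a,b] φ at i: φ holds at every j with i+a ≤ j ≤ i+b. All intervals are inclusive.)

Check F[≤1] (¬p1 ∧ p4) at every j in [5,6]:
  j=5: holds (witness at 6)
  j=6: holds (witness at 6)
All positions satisfy it → formula holds.

True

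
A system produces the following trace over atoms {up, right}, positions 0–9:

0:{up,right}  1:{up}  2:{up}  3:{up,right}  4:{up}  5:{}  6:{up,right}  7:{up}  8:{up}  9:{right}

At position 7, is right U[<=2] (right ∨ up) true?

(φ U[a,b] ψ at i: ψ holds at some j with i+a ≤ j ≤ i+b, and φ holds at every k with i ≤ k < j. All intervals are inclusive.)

Holds

Need some j in [7,9] with (right ∨ up), and right at every k in [7,j-1].
  j=7: (right ∨ up) holds; no prefix to check → satisfied.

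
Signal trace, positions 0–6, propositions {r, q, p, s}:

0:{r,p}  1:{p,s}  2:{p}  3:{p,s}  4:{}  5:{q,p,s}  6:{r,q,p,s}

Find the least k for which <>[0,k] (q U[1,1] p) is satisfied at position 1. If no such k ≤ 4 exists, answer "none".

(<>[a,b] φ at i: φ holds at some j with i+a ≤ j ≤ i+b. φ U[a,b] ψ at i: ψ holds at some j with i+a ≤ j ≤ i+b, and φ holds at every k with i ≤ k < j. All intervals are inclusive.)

Scan j = 1,2,… for (q U[1,1] p):
  j=1: fails
  j=2: fails
  j=3: fails
  j=4: fails
  j=5: holds
First hit at j=5, so smallest k = 5-1 = 4.

4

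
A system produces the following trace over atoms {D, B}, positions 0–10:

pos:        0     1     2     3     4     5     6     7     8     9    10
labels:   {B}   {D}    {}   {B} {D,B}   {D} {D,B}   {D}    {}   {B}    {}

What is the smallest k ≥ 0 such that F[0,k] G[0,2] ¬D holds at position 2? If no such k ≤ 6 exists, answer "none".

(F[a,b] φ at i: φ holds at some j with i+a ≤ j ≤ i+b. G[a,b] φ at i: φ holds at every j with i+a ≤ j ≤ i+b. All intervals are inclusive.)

Scan j = 2,3,… for G[0,2] ¬D:
  j=2: fails
  j=3: fails
  j=4: fails
  j=5: fails
  j=6: fails
  j=7: fails
  j=8: holds
First hit at j=8, so smallest k = 8-2 = 6.

6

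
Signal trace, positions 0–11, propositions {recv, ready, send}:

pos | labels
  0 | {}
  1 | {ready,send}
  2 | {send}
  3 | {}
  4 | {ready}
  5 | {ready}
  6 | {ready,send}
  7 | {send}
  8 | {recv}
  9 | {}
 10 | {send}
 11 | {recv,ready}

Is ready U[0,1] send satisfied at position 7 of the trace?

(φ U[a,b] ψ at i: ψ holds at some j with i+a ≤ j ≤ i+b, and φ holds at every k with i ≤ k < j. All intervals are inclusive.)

Need some j in [7,8] with send, and ready at every k in [7,j-1].
  j=7: send holds; no prefix to check → satisfied.

Holds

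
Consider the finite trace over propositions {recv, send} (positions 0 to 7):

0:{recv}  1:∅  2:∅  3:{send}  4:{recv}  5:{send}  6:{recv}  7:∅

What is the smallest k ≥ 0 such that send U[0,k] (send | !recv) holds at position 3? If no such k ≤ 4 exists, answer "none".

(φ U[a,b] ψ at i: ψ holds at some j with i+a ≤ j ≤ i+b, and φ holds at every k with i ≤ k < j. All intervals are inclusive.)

Need earliest j ≥ 3 with (send | !recv), and send at every k in [3,j-1].
  j=3: rhs holds (empty prefix). k = 0.

0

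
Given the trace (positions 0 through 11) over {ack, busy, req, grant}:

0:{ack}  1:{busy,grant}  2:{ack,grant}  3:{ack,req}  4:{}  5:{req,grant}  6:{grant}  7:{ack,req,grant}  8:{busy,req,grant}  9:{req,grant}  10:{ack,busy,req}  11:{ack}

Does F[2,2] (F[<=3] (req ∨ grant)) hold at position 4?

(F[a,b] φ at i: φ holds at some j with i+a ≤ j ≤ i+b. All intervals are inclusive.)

Holds

Check F[<=3] (req ∨ grant) at each j in [6,6]:
  j=6: holds (witness at 6)
Found at j=6 → formula holds.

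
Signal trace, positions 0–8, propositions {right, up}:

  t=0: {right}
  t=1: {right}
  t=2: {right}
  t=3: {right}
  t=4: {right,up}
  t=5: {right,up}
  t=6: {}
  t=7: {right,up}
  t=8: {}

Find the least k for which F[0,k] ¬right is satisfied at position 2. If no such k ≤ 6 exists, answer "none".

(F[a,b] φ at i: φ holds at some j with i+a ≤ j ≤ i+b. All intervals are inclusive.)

4

Scan j = 2,3,… for ¬right:
  j=2: fails
  j=3: fails
  j=4: fails
  j=5: fails
  j=6: holds
First hit at j=6, so smallest k = 6-2 = 4.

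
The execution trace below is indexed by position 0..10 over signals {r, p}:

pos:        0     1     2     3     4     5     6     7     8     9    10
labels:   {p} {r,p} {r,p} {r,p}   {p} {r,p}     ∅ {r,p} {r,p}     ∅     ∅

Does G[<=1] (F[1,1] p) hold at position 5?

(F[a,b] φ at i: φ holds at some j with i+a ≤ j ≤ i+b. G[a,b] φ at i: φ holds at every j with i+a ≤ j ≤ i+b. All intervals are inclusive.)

Check F[1,1] p at every j in [5,6]:
  j=5: fails (none in [6,6])
  j=6: holds (witness at 7)
Fails at j=5 → formula fails.

Does not hold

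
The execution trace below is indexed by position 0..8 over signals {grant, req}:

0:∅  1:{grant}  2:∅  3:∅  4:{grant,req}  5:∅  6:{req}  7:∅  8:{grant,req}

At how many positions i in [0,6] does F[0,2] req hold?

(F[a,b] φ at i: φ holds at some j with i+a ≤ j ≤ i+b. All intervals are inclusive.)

Evaluate at each i in [0,6]:
  i=0: ✗ (none in [0,2])
  i=1: ✗ (none in [1,3])
  i=2: ✓ (witness j=4)
  i=3: ✓ (witness j=4)
  i=4: ✓ (witness j=4)
  i=5: ✓ (witness j=6)
  i=6: ✓ (witness j=6)
Positions where it holds: {2, 3, 4, 5, 6} → 5.

5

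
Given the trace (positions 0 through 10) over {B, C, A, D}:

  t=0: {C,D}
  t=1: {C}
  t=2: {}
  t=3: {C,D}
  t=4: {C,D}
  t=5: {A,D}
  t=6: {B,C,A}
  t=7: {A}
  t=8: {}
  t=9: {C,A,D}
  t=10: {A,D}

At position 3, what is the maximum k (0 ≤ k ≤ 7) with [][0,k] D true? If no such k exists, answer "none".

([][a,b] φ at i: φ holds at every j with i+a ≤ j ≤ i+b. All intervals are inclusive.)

D must hold from j=3 onward; find where it first fails.
  j=3: holds
  j=4: holds
  j=5: holds
  j=6: fails
Holds on [3,5], so largest k = 2.

2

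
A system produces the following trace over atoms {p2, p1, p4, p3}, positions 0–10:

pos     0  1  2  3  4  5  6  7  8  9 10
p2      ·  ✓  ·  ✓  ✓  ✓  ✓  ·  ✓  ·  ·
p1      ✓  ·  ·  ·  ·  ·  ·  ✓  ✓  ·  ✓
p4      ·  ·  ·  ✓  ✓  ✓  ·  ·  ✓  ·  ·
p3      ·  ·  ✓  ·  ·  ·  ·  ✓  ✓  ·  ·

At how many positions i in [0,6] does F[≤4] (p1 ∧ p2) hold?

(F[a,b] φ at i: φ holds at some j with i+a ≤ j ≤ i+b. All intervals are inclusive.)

3

Evaluate at each i in [0,6]:
  i=0: ✗ (none in [0,4])
  i=1: ✗ (none in [1,5])
  i=2: ✗ (none in [2,6])
  i=3: ✗ (none in [3,7])
  i=4: ✓ (witness j=8)
  i=5: ✓ (witness j=8)
  i=6: ✓ (witness j=8)
Positions where it holds: {4, 5, 6} → 3.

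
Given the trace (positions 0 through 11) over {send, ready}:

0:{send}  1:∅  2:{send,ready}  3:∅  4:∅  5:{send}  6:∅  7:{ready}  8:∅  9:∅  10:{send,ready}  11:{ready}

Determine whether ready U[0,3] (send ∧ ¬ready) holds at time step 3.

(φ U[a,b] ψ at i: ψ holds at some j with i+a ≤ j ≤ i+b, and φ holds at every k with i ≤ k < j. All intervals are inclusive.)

Need some j in [3,6] with (send ∧ ¬ready), and ready at every k in [3,j-1].
  j=3: (send ∧ ¬ready) false.
  j=4: (send ∧ ¬ready) false.
  j=5: (send ∧ ¬ready) holds, but ready fails at k=3 → not this j.
  j=6: (send ∧ ¬ready) false.
No j in the window works → until fails.

False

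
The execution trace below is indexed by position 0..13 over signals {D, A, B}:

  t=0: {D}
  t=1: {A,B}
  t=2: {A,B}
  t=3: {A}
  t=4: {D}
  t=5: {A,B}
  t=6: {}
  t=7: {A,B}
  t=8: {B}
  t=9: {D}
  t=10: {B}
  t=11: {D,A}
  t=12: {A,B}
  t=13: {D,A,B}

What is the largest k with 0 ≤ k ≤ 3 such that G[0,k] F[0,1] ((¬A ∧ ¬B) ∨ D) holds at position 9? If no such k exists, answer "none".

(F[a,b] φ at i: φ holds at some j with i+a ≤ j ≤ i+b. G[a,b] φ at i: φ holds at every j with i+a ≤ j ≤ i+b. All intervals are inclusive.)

3

F[0,1] ((¬A ∧ ¬B) ∨ D) must hold from j=9 onward; find where it first fails.
  j=9: holds
  j=10: holds
  j=11: holds
  j=12: holds
Holds through j=12; largest k = 3.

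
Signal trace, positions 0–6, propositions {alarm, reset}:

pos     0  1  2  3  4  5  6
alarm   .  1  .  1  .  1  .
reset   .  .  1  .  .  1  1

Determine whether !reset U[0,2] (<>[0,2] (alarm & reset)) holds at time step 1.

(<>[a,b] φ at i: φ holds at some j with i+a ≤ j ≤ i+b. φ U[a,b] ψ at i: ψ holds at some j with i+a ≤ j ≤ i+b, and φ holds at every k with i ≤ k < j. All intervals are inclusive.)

No

Need some j in [1,3] with <>[0,2] (alarm & reset), and !reset at every k in [1,j-1].
  j=1: <>[0,2] (alarm & reset) — fails (none in [1,3]).
  j=2: <>[0,2] (alarm & reset) — fails (none in [2,4]).
  j=3: <>[0,2] (alarm & reset) holds, but !reset fails at k=2 → not this j.
No j in the window works → until fails.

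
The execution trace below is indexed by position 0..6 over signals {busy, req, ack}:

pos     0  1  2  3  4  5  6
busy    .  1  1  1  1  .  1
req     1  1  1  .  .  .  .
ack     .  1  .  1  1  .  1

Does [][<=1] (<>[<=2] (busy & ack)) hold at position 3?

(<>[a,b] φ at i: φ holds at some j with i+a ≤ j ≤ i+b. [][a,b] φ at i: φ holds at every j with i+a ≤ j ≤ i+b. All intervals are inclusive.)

Check <>[<=2] (busy & ack) at every j in [3,4]:
  j=3: holds (witness at 3)
  j=4: holds (witness at 4)
All positions satisfy it → formula holds.

True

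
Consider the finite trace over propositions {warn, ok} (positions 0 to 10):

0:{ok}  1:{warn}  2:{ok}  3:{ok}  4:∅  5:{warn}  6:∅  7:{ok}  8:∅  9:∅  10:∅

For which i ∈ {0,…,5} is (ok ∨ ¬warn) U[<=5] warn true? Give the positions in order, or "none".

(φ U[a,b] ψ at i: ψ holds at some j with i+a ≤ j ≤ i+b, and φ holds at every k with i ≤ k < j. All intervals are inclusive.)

0, 1, 2, 3, 4, 5

Evaluate at each i in [0,5]:
  i=0: ✓ (rhs at j=1; lhs holds on [0,0])
  i=1: ✓ (rhs at j=1)
  i=2: ✓ (rhs at j=5; lhs holds on [2,4])
  i=3: ✓ (rhs at j=5; lhs holds on [3,4])
  i=4: ✓ (rhs at j=5; lhs holds on [4,4])
  i=5: ✓ (rhs at j=5)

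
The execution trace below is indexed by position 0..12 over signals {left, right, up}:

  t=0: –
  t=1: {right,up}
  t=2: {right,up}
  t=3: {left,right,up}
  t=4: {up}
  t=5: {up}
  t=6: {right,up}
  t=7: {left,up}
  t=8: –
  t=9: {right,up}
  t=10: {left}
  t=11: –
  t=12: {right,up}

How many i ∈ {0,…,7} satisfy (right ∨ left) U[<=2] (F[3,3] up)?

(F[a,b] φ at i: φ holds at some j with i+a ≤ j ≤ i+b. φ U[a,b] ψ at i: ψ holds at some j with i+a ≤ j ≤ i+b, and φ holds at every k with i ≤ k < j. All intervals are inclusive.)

6

Evaluate at each i in [0,7]:
  i=0: ✓ (rhs at j=0)
  i=1: ✓ (rhs at j=1)
  i=2: ✓ (rhs at j=2)
  i=3: ✓ (rhs at j=3)
  i=4: ✓ (rhs at j=4)
  i=5: ✗ (lhs fails at k=5 before rhs at j=6)
  i=6: ✓ (rhs at j=6)
  i=7: ✗ (lhs fails at k=8 before rhs at j=9)
Positions where it holds: {0, 1, 2, 3, 4, 6} → 6.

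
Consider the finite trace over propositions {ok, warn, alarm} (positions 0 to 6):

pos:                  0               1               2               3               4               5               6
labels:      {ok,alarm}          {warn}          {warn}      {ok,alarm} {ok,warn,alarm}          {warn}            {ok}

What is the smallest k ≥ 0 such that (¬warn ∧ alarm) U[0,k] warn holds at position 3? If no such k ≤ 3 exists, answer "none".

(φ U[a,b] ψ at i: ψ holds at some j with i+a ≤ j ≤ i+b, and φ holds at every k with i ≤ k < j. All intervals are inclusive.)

1

Need earliest j ≥ 3 with warn, and (¬warn ∧ alarm) at every k in [3,j-1].
  j=3: rhs fails.
  j=4: rhs holds; lhs holds on [3,3]. k = 1.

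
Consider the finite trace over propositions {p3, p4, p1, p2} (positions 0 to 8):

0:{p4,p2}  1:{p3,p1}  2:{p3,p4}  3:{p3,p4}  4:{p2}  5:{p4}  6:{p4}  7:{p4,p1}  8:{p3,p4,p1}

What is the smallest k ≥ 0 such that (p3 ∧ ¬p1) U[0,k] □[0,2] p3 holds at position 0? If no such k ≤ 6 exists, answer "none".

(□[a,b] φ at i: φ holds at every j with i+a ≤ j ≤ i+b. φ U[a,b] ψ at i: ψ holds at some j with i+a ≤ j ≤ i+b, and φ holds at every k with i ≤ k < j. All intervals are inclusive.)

none

Need earliest j ≥ 0 with □[0,2] p3, and (p3 ∧ ¬p1) at every k in [0,j-1].
  j=0: rhs fails.
  j=1: rhs holds but lhs fails at k=0.
  j=2: rhs fails.
  j=3: rhs fails.
  j=4: rhs fails.
  j=5: rhs fails.
  j=6: rhs fails.
No witness within the range → none.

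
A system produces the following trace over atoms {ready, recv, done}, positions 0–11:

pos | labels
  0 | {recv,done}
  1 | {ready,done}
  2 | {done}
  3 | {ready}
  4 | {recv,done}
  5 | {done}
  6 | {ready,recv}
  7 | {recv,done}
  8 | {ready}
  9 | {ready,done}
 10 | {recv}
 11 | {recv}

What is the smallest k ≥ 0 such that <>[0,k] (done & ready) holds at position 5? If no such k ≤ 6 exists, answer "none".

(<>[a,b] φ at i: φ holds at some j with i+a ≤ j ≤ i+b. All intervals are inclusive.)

4

Scan j = 5,6,… for (done & ready):
  j=5: fails
  j=6: fails
  j=7: fails
  j=8: fails
  j=9: holds
First hit at j=9, so smallest k = 9-5 = 4.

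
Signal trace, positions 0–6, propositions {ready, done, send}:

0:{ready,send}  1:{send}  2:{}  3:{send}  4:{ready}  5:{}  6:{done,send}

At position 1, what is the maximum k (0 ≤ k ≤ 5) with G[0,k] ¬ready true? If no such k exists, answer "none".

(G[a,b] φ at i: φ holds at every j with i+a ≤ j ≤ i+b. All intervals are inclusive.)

2

¬ready must hold from j=1 onward; find where it first fails.
  j=1: holds
  j=2: holds
  j=3: holds
  j=4: fails
Holds on [1,3], so largest k = 2.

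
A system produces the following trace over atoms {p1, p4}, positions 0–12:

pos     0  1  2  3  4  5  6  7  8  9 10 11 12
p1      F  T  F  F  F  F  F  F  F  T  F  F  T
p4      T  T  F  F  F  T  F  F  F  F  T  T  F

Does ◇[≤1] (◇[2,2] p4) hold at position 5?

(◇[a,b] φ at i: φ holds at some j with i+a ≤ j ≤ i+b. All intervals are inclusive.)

Check ◇[2,2] p4 at each j in [5,6]:
  j=5: fails (none in [7,7])
  j=6: fails (none in [8,8])
No position in the window satisfies it → formula fails.

False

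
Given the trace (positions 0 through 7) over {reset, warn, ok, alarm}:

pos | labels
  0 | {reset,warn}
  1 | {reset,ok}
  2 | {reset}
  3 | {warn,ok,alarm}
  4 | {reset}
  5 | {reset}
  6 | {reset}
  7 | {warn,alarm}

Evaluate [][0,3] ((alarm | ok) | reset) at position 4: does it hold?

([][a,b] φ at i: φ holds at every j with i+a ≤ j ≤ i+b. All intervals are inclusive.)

True

Check ((alarm | ok) | reset) at every j in [4,7]:
  j=4: true
  j=5: true
  j=6: true
  j=7: true
All positions satisfy it → formula holds.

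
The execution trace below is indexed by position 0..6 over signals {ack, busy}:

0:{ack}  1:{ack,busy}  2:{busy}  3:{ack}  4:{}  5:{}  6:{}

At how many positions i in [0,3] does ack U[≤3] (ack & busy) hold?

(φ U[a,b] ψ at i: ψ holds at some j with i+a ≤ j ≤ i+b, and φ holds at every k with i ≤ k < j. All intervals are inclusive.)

Evaluate at each i in [0,3]:
  i=0: ✓ (rhs at j=1; lhs holds on [0,0])
  i=1: ✓ (rhs at j=1)
  i=2: ✗ (no rhs in [2,5])
  i=3: ✗ (no rhs in [3,6])
Positions where it holds: {0, 1} → 2.

2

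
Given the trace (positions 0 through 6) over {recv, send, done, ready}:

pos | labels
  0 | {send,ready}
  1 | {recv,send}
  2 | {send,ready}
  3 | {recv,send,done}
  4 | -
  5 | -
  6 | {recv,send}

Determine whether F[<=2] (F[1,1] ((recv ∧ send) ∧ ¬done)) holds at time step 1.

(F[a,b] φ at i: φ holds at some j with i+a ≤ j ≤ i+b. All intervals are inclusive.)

Check F[1,1] ((recv ∧ send) ∧ ¬done) at each j in [1,3]:
  j=1: fails (none in [2,2])
  j=2: fails (none in [3,3])
  j=3: fails (none in [4,4])
No position in the window satisfies it → formula fails.

False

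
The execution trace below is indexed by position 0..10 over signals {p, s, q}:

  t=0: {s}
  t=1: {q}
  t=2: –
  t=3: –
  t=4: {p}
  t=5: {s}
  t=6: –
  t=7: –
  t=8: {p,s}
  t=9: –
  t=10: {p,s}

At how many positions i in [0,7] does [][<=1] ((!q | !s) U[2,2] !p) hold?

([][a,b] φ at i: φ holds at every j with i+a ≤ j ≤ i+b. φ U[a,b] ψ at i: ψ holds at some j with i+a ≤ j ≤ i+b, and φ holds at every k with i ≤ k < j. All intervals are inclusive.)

Evaluate at each i in [0,7]:
  i=0: ✓ (all of [0,1])
  i=1: ✗ (fails at j=2)
  i=2: ✗ (fails at j=2)
  i=3: ✓ (all of [3,4])
  i=4: ✓ (all of [4,5])
  i=5: ✗ (fails at j=6)
  i=6: ✗ (fails at j=6)
  i=7: ✗ (fails at j=8)
Positions where it holds: {0, 3, 4} → 3.

3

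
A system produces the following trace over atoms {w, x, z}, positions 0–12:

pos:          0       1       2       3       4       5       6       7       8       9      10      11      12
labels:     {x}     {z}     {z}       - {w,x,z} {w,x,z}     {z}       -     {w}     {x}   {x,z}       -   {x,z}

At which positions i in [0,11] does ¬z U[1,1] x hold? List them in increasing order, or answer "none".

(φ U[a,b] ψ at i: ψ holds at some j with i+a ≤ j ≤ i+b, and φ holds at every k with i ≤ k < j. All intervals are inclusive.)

Evaluate at each i in [0,11]:
  i=0: ✗ (no rhs in [1,1])
  i=1: ✗ (no rhs in [2,2])
  i=2: ✗ (no rhs in [3,3])
  i=3: ✓ (rhs at j=4; lhs holds on [3,3])
  i=4: ✗ (lhs fails at k=4 before rhs at j=5)
  i=5: ✗ (no rhs in [6,6])
  i=6: ✗ (no rhs in [7,7])
  i=7: ✗ (no rhs in [8,8])
  i=8: ✓ (rhs at j=9; lhs holds on [8,8])
  i=9: ✓ (rhs at j=10; lhs holds on [9,9])
  i=10: ✗ (no rhs in [11,11])
  i=11: ✓ (rhs at j=12; lhs holds on [11,11])

3, 8, 9, 11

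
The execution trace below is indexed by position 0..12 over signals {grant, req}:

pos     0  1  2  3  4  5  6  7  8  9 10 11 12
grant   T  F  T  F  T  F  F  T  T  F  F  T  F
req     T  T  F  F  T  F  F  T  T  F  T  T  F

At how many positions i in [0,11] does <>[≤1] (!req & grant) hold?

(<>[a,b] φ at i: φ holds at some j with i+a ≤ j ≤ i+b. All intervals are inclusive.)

Evaluate at each i in [0,11]:
  i=0: ✗ (none in [0,1])
  i=1: ✓ (witness j=2)
  i=2: ✓ (witness j=2)
  i=3: ✗ (none in [3,4])
  i=4: ✗ (none in [4,5])
  i=5: ✗ (none in [5,6])
  i=6: ✗ (none in [6,7])
  i=7: ✗ (none in [7,8])
  i=8: ✗ (none in [8,9])
  i=9: ✗ (none in [9,10])
  i=10: ✗ (none in [10,11])
  i=11: ✗ (none in [11,12])
Positions where it holds: {1, 2} → 2.

2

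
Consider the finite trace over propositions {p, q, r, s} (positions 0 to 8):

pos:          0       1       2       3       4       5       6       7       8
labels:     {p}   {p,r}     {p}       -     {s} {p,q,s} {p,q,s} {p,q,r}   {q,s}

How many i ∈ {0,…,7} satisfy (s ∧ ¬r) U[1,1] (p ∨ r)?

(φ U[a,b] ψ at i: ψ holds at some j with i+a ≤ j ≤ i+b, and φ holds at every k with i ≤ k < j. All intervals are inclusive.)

3

Evaluate at each i in [0,7]:
  i=0: ✗ (lhs fails at k=0 before rhs at j=1)
  i=1: ✗ (lhs fails at k=1 before rhs at j=2)
  i=2: ✗ (no rhs in [3,3])
  i=3: ✗ (no rhs in [4,4])
  i=4: ✓ (rhs at j=5; lhs holds on [4,4])
  i=5: ✓ (rhs at j=6; lhs holds on [5,5])
  i=6: ✓ (rhs at j=7; lhs holds on [6,6])
  i=7: ✗ (no rhs in [8,8])
Positions where it holds: {4, 5, 6} → 3.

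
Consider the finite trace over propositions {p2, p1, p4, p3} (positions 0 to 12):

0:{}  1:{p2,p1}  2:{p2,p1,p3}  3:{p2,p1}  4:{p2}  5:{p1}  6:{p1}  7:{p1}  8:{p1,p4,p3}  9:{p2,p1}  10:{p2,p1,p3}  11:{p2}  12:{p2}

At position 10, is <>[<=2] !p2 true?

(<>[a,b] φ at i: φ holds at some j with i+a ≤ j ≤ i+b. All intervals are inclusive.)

No

Check !p2 at each j in [10,12]:
  j=10: false
  j=11: false
  j=12: false
No position in the window satisfies it → formula fails.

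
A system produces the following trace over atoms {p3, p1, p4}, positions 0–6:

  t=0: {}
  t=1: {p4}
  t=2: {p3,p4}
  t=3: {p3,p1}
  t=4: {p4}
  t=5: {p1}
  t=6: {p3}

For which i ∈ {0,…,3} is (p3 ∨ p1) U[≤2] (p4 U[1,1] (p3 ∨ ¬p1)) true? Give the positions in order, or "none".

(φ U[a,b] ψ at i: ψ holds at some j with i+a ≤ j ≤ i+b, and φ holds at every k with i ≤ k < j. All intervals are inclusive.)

1, 2

Evaluate at each i in [0,3]:
  i=0: ✗ (lhs fails at k=0 before rhs at j=1)
  i=1: ✓ (rhs at j=1)
  i=2: ✓ (rhs at j=2)
  i=3: ✗ (no rhs in [3,5])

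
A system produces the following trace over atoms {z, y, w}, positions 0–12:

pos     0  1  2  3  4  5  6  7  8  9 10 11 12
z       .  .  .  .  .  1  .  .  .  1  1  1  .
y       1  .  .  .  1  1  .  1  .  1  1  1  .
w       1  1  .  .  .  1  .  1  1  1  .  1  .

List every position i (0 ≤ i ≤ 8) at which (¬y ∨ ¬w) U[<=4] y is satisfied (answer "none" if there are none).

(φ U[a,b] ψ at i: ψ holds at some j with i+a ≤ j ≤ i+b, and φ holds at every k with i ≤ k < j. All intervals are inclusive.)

0, 1, 2, 3, 4, 5, 6, 7, 8

Evaluate at each i in [0,8]:
  i=0: ✓ (rhs at j=0)
  i=1: ✓ (rhs at j=4; lhs holds on [1,3])
  i=2: ✓ (rhs at j=4; lhs holds on [2,3])
  i=3: ✓ (rhs at j=4; lhs holds on [3,3])
  i=4: ✓ (rhs at j=4)
  i=5: ✓ (rhs at j=5)
  i=6: ✓ (rhs at j=7; lhs holds on [6,6])
  i=7: ✓ (rhs at j=7)
  i=8: ✓ (rhs at j=9; lhs holds on [8,8])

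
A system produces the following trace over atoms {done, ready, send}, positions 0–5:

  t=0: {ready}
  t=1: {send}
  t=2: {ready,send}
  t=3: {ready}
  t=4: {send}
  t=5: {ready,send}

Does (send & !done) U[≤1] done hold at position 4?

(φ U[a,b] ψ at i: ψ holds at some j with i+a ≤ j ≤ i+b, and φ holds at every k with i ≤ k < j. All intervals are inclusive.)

Does not hold

Need some j in [4,5] with done, and (send & !done) at every k in [4,j-1].
  j=4: done false.
  j=5: done false.
No j in the window works → until fails.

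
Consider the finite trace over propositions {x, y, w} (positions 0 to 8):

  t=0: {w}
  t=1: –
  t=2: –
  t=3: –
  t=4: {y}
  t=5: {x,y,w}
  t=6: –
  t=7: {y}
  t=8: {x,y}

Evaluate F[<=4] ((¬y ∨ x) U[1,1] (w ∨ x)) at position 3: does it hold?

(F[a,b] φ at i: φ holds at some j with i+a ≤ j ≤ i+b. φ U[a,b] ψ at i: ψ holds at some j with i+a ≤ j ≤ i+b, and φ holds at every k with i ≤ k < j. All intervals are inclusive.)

Does not hold

Check ((¬y ∨ x) U[1,1] (w ∨ x)) at each j in [3,7]:
  j=3: fails
  j=4: fails
  j=5: fails
  j=6: fails
  j=7: fails
No position in the window satisfies it → formula fails.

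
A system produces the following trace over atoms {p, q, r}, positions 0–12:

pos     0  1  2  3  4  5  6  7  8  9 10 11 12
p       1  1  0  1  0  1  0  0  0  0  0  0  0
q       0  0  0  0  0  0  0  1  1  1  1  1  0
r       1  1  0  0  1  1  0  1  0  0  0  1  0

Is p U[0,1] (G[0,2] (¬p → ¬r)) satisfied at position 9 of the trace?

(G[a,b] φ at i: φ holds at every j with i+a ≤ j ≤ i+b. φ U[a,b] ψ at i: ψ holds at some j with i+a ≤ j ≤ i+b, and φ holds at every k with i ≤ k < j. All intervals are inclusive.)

No

Need some j in [9,10] with G[0,2] (¬p → ¬r), and p at every k in [9,j-1].
  j=9: G[0,2] (¬p → ¬r) — fails at 11.
  j=10: G[0,2] (¬p → ¬r) — fails at 11.
No j in the window works → until fails.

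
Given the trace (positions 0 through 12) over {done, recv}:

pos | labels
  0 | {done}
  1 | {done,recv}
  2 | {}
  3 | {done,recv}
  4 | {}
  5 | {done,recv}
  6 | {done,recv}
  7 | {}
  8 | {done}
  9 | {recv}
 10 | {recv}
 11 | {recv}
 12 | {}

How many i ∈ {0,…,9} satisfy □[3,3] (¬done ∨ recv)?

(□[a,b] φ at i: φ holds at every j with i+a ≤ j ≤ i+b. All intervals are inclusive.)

Evaluate at each i in [0,9]:
  i=0: ✓ (all of [3,3])
  i=1: ✓ (all of [4,4])
  i=2: ✓ (all of [5,5])
  i=3: ✓ (all of [6,6])
  i=4: ✓ (all of [7,7])
  i=5: ✗ (fails at j=8)
  i=6: ✓ (all of [9,9])
  i=7: ✓ (all of [10,10])
  i=8: ✓ (all of [11,11])
  i=9: ✓ (all of [12,12])
Positions where it holds: {0, 1, 2, 3, 4, 6, 7, 8, 9} → 9.

9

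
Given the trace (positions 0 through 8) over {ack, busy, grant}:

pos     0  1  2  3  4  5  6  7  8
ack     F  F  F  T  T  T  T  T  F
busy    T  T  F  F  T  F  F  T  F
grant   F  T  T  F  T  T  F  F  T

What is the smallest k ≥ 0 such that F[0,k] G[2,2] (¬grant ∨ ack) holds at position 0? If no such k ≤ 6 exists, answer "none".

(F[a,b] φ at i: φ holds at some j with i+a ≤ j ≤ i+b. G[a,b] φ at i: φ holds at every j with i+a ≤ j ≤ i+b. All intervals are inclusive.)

1

Scan j = 0,1,… for G[2,2] (¬grant ∨ ack):
  j=0: fails
  j=1: holds
First hit at j=1, so smallest k = 1-0 = 1.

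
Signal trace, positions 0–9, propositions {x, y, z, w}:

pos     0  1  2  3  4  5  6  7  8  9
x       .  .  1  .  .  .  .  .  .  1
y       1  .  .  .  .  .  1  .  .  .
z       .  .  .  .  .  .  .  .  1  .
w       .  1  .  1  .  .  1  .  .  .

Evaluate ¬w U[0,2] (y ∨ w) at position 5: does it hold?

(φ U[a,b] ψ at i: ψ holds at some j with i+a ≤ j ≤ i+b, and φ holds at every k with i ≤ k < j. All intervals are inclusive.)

Need some j in [5,7] with (y ∨ w), and ¬w at every k in [5,j-1].
  j=5: (y ∨ w) false.
  j=6: (y ∨ w) holds; ¬w holds at every k in [5,5] → satisfied.

True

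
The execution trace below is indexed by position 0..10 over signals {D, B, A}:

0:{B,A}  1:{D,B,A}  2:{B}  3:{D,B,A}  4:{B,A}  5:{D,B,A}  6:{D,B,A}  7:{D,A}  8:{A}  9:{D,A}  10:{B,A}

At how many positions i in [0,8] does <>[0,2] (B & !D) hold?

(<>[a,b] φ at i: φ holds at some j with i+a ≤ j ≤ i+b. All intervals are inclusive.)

6

Evaluate at each i in [0,8]:
  i=0: ✓ (witness j=0)
  i=1: ✓ (witness j=2)
  i=2: ✓ (witness j=2)
  i=3: ✓ (witness j=4)
  i=4: ✓ (witness j=4)
  i=5: ✗ (none in [5,7])
  i=6: ✗ (none in [6,8])
  i=7: ✗ (none in [7,9])
  i=8: ✓ (witness j=10)
Positions where it holds: {0, 1, 2, 3, 4, 8} → 6.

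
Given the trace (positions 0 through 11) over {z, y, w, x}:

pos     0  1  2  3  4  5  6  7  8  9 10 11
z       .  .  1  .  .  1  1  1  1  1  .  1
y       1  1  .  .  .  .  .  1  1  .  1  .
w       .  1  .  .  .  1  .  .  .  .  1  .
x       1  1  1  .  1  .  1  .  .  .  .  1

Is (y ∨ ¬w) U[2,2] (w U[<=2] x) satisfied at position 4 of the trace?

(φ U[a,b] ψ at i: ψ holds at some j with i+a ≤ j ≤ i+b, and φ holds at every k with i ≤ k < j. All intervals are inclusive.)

False

Need some j in [6,6] with (w U[<=2] x), and (y ∨ ¬w) at every k in [4,j-1].
  j=6: (w U[<=2] x) holds, but (y ∨ ¬w) fails at k=5 → not this j.
No j in the window works → until fails.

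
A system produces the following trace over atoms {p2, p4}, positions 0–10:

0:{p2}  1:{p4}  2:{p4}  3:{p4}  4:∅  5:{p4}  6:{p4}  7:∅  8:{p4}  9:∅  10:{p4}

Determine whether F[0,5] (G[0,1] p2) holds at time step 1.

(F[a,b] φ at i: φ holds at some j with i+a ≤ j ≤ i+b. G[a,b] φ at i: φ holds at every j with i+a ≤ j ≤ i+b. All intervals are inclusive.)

No

Check G[0,1] p2 at each j in [1,6]:
  j=1: fails at 1
  j=2: fails at 2
  j=3: fails at 3
  j=4: fails at 4
  j=5: fails at 5
  j=6: fails at 6
No position in the window satisfies it → formula fails.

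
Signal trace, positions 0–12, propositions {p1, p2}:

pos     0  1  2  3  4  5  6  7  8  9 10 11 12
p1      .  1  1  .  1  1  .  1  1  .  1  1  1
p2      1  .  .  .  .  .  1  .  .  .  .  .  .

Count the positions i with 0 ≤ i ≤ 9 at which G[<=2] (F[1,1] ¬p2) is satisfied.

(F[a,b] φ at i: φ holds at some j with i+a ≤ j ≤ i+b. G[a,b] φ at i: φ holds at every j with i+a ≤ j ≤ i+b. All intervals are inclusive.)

Evaluate at each i in [0,9]:
  i=0: ✓ (all of [0,2])
  i=1: ✓ (all of [1,3])
  i=2: ✓ (all of [2,4])
  i=3: ✗ (fails at j=5)
  i=4: ✗ (fails at j=5)
  i=5: ✗ (fails at j=5)
  i=6: ✓ (all of [6,8])
  i=7: ✓ (all of [7,9])
  i=8: ✓ (all of [8,10])
  i=9: ✓ (all of [9,11])
Positions where it holds: {0, 1, 2, 6, 7, 8, 9} → 7.

7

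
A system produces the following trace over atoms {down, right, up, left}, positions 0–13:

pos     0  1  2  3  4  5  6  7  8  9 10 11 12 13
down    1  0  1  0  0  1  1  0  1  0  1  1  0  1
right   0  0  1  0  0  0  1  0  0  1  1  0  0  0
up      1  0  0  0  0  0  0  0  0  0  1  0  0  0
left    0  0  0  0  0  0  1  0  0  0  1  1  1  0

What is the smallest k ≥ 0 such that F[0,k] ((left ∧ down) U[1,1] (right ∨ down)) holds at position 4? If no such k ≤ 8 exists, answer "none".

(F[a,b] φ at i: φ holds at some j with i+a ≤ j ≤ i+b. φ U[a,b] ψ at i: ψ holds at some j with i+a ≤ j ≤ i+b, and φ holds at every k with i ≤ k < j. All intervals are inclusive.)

Scan j = 4,5,… for ((left ∧ down) U[1,1] (right ∨ down)):
  j=4: fails
  j=5: fails
  j=6: fails
  j=7: fails
  j=8: fails
  j=9: fails
  j=10: holds
First hit at j=10, so smallest k = 10-4 = 6.

6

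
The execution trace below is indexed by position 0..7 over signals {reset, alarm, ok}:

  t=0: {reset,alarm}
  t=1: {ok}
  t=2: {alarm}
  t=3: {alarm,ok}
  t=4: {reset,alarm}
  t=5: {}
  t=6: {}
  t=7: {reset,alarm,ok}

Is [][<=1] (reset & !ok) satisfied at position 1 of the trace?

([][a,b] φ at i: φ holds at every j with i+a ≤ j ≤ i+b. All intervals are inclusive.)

No

Check (reset & !ok) at every j in [1,2]:
  j=1: false
  j=2: false
Fails at j=1 → formula fails.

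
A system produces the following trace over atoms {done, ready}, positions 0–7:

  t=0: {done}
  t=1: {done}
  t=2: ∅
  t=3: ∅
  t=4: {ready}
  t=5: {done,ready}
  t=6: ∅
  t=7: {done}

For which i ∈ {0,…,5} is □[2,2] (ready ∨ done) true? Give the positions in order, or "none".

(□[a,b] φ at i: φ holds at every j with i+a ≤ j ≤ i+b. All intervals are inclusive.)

Evaluate at each i in [0,5]:
  i=0: ✗ (fails at j=2)
  i=1: ✗ (fails at j=3)
  i=2: ✓ (all of [4,4])
  i=3: ✓ (all of [5,5])
  i=4: ✗ (fails at j=6)
  i=5: ✓ (all of [7,7])

2, 3, 5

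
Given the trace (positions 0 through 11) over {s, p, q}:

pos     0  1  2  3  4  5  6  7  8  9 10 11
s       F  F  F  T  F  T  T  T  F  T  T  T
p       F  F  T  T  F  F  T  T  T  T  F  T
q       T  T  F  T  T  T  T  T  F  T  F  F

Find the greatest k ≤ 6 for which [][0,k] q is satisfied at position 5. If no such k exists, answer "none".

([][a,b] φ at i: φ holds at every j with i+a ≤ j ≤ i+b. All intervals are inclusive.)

q must hold from j=5 onward; find where it first fails.
  j=5: holds
  j=6: holds
  j=7: holds
  j=8: fails
Holds on [5,7], so largest k = 2.

2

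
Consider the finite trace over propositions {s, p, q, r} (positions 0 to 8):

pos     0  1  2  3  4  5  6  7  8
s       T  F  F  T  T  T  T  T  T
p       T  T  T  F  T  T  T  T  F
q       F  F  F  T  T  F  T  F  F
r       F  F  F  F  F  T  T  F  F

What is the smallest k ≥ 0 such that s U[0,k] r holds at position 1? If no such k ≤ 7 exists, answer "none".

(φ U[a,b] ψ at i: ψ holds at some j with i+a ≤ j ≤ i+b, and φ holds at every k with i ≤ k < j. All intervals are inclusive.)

Need earliest j ≥ 1 with r, and s at every k in [1,j-1].
  j=1: rhs fails.
  j=2: rhs fails.
  j=3: rhs fails.
  j=4: rhs fails.
  j=5: rhs holds but lhs fails at k=1.
  j=6: rhs holds but lhs fails at k=1.
  j=7: rhs fails.
  j=8: rhs fails.
No witness within the range → none.

none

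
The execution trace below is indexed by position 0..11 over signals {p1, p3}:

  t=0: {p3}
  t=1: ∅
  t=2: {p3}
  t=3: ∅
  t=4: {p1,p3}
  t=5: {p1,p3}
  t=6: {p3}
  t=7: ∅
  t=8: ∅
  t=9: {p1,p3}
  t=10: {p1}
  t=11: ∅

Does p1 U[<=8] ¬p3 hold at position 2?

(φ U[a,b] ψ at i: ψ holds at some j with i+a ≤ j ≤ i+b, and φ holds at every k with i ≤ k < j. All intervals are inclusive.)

Need some j in [2,10] with ¬p3, and p1 at every k in [2,j-1].
  j=2: ¬p3 false.
  j=3: ¬p3 holds, but p1 fails at k=2 → not this j.
  j=4: ¬p3 false.
  j=5: ¬p3 false.
  j=6: ¬p3 false.
  j=7: ¬p3 holds, but p1 fails at k=2 → not this j.
  j=8: ¬p3 holds, but p1 fails at k=2 → not this j.
  j=9: ¬p3 false.
  j=10: ¬p3 holds, but p1 fails at k=2 → not this j.
No j in the window works → until fails.

No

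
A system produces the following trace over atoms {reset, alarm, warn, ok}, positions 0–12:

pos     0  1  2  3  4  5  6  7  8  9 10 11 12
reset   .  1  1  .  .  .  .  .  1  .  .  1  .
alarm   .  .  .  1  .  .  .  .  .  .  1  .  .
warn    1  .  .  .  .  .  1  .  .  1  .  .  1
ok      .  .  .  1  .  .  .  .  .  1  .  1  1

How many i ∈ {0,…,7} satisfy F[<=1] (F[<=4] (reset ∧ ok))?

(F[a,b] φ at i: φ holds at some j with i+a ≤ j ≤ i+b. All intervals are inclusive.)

Evaluate at each i in [0,7]:
  i=0: ✗ (none in [0,1])
  i=1: ✗ (none in [1,2])
  i=2: ✗ (none in [2,3])
  i=3: ✗ (none in [3,4])
  i=4: ✗ (none in [4,5])
  i=5: ✗ (none in [5,6])
  i=6: ✓ (witness j=7)
  i=7: ✓ (witness j=7)
Positions where it holds: {6, 7} → 2.

2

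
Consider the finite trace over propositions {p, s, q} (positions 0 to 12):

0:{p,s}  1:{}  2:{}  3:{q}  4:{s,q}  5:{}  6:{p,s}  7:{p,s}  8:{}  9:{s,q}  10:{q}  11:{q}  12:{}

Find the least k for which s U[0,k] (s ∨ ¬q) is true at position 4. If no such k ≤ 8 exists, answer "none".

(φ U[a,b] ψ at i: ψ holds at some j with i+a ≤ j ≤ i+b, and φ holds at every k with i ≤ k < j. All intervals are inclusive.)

Need earliest j ≥ 4 with (s ∨ ¬q), and s at every k in [4,j-1].
  j=4: rhs holds (empty prefix). k = 0.

0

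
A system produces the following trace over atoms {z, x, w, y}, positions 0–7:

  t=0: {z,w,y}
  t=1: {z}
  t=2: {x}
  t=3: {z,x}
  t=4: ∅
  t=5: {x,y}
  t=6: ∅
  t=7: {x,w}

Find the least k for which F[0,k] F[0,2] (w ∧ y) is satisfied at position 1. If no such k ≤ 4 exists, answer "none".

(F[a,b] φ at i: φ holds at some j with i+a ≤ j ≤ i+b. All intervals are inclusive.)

Scan j = 1,2,… for F[0,2] (w ∧ y):
  j=1: fails
  j=2: fails
  j=3: fails
  j=4: fails
  j=5: fails
No j in [1,5] satisfies it → none.

none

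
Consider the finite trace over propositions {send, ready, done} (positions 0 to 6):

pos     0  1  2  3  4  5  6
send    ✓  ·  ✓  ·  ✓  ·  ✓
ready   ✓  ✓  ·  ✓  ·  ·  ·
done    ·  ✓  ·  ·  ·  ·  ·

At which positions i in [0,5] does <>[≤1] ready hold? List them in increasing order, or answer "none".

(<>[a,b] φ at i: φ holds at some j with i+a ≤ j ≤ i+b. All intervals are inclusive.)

0, 1, 2, 3

Evaluate at each i in [0,5]:
  i=0: ✓ (witness j=0)
  i=1: ✓ (witness j=1)
  i=2: ✓ (witness j=3)
  i=3: ✓ (witness j=3)
  i=4: ✗ (none in [4,5])
  i=5: ✗ (none in [5,6])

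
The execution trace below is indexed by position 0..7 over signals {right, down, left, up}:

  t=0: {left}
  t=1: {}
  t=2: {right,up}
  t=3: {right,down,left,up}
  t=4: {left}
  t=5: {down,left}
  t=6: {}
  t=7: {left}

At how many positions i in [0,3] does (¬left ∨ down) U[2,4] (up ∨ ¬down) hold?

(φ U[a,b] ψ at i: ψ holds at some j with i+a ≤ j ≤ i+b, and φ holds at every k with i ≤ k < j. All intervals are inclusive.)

Evaluate at each i in [0,3]:
  i=0: ✗ (lhs fails at k=0 before rhs at j=2)
  i=1: ✓ (rhs at j=3; lhs holds on [1,2])
  i=2: ✓ (rhs at j=4; lhs holds on [2,3])
  i=3: ✗ (lhs fails at k=4 before rhs at j=6)
Positions where it holds: {1, 2} → 2.

2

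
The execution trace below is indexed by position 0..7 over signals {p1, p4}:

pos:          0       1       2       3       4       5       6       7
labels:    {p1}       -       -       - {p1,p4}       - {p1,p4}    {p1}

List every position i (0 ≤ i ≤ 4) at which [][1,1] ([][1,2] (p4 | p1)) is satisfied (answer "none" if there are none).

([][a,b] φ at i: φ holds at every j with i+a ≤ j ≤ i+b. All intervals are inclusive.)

Evaluate at each i in [0,4]:
  i=0: ✗ (fails at j=1)
  i=1: ✗ (fails at j=2)
  i=2: ✗ (fails at j=3)
  i=3: ✗ (fails at j=4)
  i=4: ✓ (all of [5,5])

4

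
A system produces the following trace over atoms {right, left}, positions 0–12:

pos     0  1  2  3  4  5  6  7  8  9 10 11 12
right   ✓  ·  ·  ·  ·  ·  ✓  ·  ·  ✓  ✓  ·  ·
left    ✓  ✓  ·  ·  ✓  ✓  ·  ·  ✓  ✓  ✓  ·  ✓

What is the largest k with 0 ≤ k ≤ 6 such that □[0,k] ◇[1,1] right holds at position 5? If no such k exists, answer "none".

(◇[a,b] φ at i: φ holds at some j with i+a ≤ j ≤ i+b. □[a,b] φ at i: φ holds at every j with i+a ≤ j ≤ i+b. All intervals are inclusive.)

0

◇[1,1] right must hold from j=5 onward; find where it first fails.
  j=5: holds
  j=6: fails
Holds on [5,5], so largest k = 0.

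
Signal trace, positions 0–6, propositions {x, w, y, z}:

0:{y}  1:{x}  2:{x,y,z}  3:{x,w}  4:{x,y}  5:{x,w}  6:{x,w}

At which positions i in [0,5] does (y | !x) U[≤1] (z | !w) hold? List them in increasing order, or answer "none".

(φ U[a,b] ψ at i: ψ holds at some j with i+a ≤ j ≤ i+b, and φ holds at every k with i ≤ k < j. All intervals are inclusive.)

Evaluate at each i in [0,5]:
  i=0: ✓ (rhs at j=0)
  i=1: ✓ (rhs at j=1)
  i=2: ✓ (rhs at j=2)
  i=3: ✗ (lhs fails at k=3 before rhs at j=4)
  i=4: ✓ (rhs at j=4)
  i=5: ✗ (no rhs in [5,6])

0, 1, 2, 4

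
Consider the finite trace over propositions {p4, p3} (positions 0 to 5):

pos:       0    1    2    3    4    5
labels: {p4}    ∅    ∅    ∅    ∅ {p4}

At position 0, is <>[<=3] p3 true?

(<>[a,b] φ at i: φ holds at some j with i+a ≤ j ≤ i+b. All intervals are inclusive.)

False

Check p3 at each j in [0,3]:
  j=0: false
  j=1: false
  j=2: false
  j=3: false
No position in the window satisfies it → formula fails.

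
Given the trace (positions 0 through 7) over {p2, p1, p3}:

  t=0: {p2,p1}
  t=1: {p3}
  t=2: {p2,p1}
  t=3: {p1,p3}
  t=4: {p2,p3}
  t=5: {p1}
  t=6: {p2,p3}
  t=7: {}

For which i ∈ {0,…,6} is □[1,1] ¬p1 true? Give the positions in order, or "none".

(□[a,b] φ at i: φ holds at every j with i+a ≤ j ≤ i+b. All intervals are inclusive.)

0, 3, 5, 6

Evaluate at each i in [0,6]:
  i=0: ✓ (all of [1,1])
  i=1: ✗ (fails at j=2)
  i=2: ✗ (fails at j=3)
  i=3: ✓ (all of [4,4])
  i=4: ✗ (fails at j=5)
  i=5: ✓ (all of [6,6])
  i=6: ✓ (all of [7,7])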